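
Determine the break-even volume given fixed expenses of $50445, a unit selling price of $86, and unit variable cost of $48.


Formula: BEQ = Fixed Costs / (Price - Variable Cost)
Contribution margin = $86 - $48 = $38/unit
BEQ = ceil($50445 / $38/unit) = ceil(1327.5) = 1328 units

1328 units


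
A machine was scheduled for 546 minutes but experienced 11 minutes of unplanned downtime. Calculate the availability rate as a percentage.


Formula: Availability = (Planned Time - Downtime) / Planned Time * 100
Uptime = 546 - 11 = 535 min
Availability = 535 / 546 * 100 = 98.0%

98.0%


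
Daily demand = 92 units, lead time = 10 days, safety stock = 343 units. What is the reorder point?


Formula: ROP = (Daily Demand * Lead Time) + Safety Stock
Demand during lead time = 92 * 10 = 920 units
ROP = 920 + 343 = 1263 units

1263 units


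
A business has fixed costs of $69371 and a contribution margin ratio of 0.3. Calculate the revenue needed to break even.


Formula: BER = Fixed Costs / Contribution Margin Ratio
BER = $69371 / 0.3
BER = $231236.67 (to the nearest cent)

$231236.67


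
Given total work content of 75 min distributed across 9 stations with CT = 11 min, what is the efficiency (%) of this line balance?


Formula: Efficiency = Sum of Task Times / (N_stations * CT) * 100
Total station capacity = 9 stations * 11 min = 99 min
Efficiency = 75 / 99 * 100 = 75.8%

75.8%


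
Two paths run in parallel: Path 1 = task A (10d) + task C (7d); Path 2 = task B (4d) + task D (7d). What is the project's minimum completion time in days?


Path 1 = 10 + 7 = 17 days
Path 2 = 4 + 7 = 11 days
Duration = max(17, 11) = 17 days

17 days


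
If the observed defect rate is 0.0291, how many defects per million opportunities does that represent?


DPMO = defect_rate * 1000000 = 0.0291 * 1000000

29100


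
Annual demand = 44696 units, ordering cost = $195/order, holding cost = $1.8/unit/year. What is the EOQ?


Formula: EOQ = sqrt(2 * D * S / H)
Numerator: 2 * 44696 * 195 = 17431440
2DS/H = 17431440 / 1.8 = 9684133.3
EOQ = sqrt(9684133.3) = 3111.9 units

3111.9 units


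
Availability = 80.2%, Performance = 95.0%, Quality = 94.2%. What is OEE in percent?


Formula: OEE = Availability * Performance * Quality / 10000
A * P = 80.2% * 95.0% / 100 = 76.19%
OEE = 76.19% * 94.2% / 100 = 71.8%

71.8%


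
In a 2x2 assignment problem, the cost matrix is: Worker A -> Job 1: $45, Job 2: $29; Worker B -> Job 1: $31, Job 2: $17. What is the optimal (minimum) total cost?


Option 1: A->1 + B->2 = $45 + $17 = $62
Option 2: A->2 + B->1 = $29 + $31 = $60
Min cost = min($62, $60) = $60

$60


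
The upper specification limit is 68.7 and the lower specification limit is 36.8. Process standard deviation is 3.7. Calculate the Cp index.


Cp = (68.7 - 36.8) / (6 * 3.7)

1.44


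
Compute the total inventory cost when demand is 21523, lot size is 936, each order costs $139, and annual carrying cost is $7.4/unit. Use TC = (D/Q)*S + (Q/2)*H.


TC = 21523/936 * 139 + 936/2 * 7.4

$6659.46


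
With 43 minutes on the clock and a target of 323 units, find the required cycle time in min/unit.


Formula: CT = Available Time / Number of Units
CT = 43 min / 323 units
CT = 0.13 min/unit

0.13 min/unit


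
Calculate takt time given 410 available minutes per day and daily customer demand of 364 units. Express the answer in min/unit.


Formula: Takt Time = Available Production Time / Customer Demand
Takt = 410 min/day / 364 units/day
Takt = 1.13 min/unit

1.13 min/unit


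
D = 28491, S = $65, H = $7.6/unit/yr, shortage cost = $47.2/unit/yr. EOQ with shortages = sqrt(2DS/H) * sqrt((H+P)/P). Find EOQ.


Formula: EOQ* = sqrt(2DS/H) * sqrt((H+P)/P)
Base EOQ = sqrt(2*28491*65/7.6) = 698.1 units
Correction = sqrt((7.6+47.2)/47.2) = 1.0775
EOQ* = 698.1 * 1.0775 = 752.2 units

752.2 units


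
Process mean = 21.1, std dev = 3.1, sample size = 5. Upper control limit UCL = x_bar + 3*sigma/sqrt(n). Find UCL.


UCL = 21.1 + 3 * 3.1 / sqrt(5)

25.26


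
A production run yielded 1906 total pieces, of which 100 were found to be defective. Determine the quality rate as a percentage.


Formula: Quality Rate = Good Pieces / Total Pieces * 100
Good pieces = 1906 - 100 = 1806
QR = 1806 / 1906 * 100 = 94.8%

94.8%


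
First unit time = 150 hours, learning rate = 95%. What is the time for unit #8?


Formula: T_n = T_1 * (learning_rate)^(log2(n)) where learning_rate = rate/100
Doublings = log2(8) = 3
T_n = 150 * 0.95^3
T_n = 150 * 0.8574 = 128.6 hours

128.6 hours


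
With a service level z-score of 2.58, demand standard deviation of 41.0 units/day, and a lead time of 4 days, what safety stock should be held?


Formula: SS = z * sigma_d * sqrt(LT)
sqrt(LT) = sqrt(4) = 2.0
SS = 2.58 * 41.0 * 2.0
SS = 211.6 units

211.6 units


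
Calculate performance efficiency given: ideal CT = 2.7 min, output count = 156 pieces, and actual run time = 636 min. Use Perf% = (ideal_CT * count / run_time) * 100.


Formula: Performance = (Ideal CT * Total Count) / Run Time * 100
Ideal output time = 2.7 * 156 = 421.2 min
Performance = 421.2 / 636 * 100 = 66.2%

66.2%


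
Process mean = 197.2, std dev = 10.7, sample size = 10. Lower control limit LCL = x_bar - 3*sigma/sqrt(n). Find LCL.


LCL = 197.2 - 3 * 10.7 / sqrt(10)

187.05


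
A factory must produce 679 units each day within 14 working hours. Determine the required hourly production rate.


Formula: Production Rate = Daily Demand / Available Hours
Rate = 679 units/day / 14 hours/day
Rate = 48.5 units/hour

48.5 units/hour


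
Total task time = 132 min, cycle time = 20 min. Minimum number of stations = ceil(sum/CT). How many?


Formula: N_min = ceil(Sum of Task Times / Cycle Time)
N_min = ceil(132 min / 20 min) = ceil(6.6)
N_min = 7 stations

7


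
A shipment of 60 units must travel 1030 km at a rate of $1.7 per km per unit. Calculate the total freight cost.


TC = dist * cost * units = 1030 * 1.7 * 60 = $105060.00

$105060.00


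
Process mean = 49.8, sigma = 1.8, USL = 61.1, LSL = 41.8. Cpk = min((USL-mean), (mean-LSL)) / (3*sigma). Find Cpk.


Cpu = (61.1 - 49.8) / (3 * 1.8) = 2.09
Cpl = (49.8 - 41.8) / (3 * 1.8) = 1.48
Cpk = min(2.09, 1.48) = 1.48

1.48


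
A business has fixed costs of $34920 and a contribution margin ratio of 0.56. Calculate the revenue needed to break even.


Formula: BER = Fixed Costs / Contribution Margin Ratio
BER = $34920 / 0.56
BER = $62357.14 (to the nearest cent)

$62357.14


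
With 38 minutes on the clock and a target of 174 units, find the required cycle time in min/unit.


Formula: CT = Available Time / Number of Units
CT = 38 min / 174 units
CT = 0.22 min/unit

0.22 min/unit


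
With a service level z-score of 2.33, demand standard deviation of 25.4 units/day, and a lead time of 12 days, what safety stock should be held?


Formula: SS = z * sigma_d * sqrt(LT)
sqrt(LT) = sqrt(12) = 3.4641
SS = 2.33 * 25.4 * 3.4641
SS = 205.0 units

205.0 units


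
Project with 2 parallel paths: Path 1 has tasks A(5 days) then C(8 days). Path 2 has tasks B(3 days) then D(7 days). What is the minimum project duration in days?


Path 1 = 5 + 8 = 13 days
Path 2 = 3 + 7 = 10 days
Duration = max(13, 10) = 13 days

13 days


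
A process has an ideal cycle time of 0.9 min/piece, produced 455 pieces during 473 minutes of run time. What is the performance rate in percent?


Formula: Performance = (Ideal CT * Total Count) / Run Time * 100
Ideal output time = 0.9 * 455 = 409.5 min
Performance = 409.5 / 473 * 100 = 86.6%

86.6%


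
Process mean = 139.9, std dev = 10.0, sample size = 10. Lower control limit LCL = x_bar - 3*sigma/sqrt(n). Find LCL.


LCL = 139.9 - 3 * 10.0 / sqrt(10)

130.41


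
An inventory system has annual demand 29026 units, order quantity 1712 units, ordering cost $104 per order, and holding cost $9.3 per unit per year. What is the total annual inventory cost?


TC = 29026/1712 * 104 + 1712/2 * 9.3

$9724.06


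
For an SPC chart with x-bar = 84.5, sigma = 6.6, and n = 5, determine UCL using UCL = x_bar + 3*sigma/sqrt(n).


UCL = 84.5 + 3 * 6.6 / sqrt(5)

93.35


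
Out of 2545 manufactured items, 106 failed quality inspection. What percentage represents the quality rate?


Formula: Quality Rate = Good Pieces / Total Pieces * 100
Good pieces = 2545 - 106 = 2439
QR = 2439 / 2545 * 100 = 95.8%

95.8%


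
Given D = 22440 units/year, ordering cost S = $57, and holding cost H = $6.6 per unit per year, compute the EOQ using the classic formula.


Formula: EOQ = sqrt(2 * D * S / H)
Numerator: 2 * 22440 * 57 = 2558160
2DS/H = 2558160 / 6.6 = 387600.0
EOQ = sqrt(387600.0) = 622.6 units

622.6 units


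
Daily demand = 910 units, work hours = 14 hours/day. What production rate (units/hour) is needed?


Formula: Production Rate = Daily Demand / Available Hours
Rate = 910 units/day / 14 hours/day
Rate = 65.0 units/hour

65.0 units/hour


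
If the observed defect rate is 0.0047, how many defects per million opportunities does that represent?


DPMO = defect_rate * 1000000 = 0.0047 * 1000000

4700


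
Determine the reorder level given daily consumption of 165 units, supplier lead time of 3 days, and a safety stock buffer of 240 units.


Formula: ROP = (Daily Demand * Lead Time) + Safety Stock
Demand during lead time = 165 * 3 = 495 units
ROP = 495 + 240 = 735 units

735 units


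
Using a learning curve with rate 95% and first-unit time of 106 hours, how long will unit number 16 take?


Formula: T_n = T_1 * (learning_rate)^(log2(n)) where learning_rate = rate/100
Doublings = log2(16) = 4
T_n = 106 * 0.95^4
T_n = 106 * 0.8145 = 86.3 hours

86.3 hours


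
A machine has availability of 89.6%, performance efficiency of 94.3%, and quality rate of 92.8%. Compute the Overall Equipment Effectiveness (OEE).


Formula: OEE = Availability * Performance * Quality / 10000
A * P = 89.6% * 94.3% / 100 = 84.49%
OEE = 84.49% * 92.8% / 100 = 78.4%

78.4%


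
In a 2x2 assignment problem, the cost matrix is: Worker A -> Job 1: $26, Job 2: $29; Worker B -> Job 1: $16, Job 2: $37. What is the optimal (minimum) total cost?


Option 1: A->1 + B->2 = $26 + $37 = $63
Option 2: A->2 + B->1 = $29 + $16 = $45
Min cost = min($63, $45) = $45

$45


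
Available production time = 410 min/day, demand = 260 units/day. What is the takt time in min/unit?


Formula: Takt Time = Available Production Time / Customer Demand
Takt = 410 min/day / 260 units/day
Takt = 1.58 min/unit

1.58 min/unit


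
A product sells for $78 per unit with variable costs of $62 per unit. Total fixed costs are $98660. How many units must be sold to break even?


Formula: BEQ = Fixed Costs / (Price - Variable Cost)
Contribution margin = $78 - $62 = $16/unit
BEQ = ceil($98660 / $16/unit) = ceil(6166.25) = 6167 units

6167 units


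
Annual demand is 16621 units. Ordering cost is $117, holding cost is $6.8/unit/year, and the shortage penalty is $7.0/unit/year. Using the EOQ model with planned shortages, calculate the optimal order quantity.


Formula: EOQ* = sqrt(2DS/H) * sqrt((H+P)/P)
Base EOQ = sqrt(2*16621*117/6.8) = 756.28 units
Correction = sqrt((6.8+7.0)/7.0) = 1.40408
EOQ* = 756.28 * 1.40408 = 1061.9 units

1061.9 units


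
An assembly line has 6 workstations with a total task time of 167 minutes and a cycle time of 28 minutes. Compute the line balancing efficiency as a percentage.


Formula: Efficiency = Sum of Task Times / (N_stations * CT) * 100
Total station capacity = 6 stations * 28 min = 168 min
Efficiency = 167 / 168 * 100 = 99.4%

99.4%


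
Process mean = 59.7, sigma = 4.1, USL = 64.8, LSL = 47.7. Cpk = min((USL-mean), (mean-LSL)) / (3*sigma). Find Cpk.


Cpu = (64.8 - 59.7) / (3 * 4.1) = 0.41
Cpl = (59.7 - 47.7) / (3 * 4.1) = 0.98
Cpk = min(0.41, 0.98) = 0.41

0.41


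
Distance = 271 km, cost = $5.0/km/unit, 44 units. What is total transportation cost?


TC = dist * cost * units = 271 * 5.0 * 44 = $59620.00

$59620.00


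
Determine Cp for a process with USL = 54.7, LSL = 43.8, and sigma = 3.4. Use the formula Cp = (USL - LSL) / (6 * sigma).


Cp = (54.7 - 43.8) / (6 * 3.4)

0.53


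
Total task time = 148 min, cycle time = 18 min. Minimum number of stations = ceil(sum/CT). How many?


Formula: N_min = ceil(Sum of Task Times / Cycle Time)
N_min = ceil(148 min / 18 min) = ceil(8.2222)
N_min = 9 stations

9


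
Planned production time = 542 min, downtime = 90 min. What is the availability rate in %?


Formula: Availability = (Planned Time - Downtime) / Planned Time * 100
Uptime = 542 - 90 = 452 min
Availability = 452 / 542 * 100 = 83.4%

83.4%


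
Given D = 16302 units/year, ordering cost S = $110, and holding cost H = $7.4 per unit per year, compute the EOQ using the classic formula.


Formula: EOQ = sqrt(2 * D * S / H)
Numerator: 2 * 16302 * 110 = 3586440
2DS/H = 3586440 / 7.4 = 484654.1
EOQ = sqrt(484654.1) = 696.2 units

696.2 units


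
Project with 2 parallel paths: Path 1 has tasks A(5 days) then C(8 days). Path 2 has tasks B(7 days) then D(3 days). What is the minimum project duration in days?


Path 1 = 5 + 8 = 13 days
Path 2 = 7 + 3 = 10 days
Duration = max(13, 10) = 13 days

13 days


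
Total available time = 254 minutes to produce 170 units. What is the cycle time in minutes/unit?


Formula: CT = Available Time / Number of Units
CT = 254 min / 170 units
CT = 1.49 min/unit

1.49 min/unit


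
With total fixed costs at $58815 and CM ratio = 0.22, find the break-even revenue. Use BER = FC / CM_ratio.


Formula: BER = Fixed Costs / Contribution Margin Ratio
BER = $58815 / 0.22
BER = $267340.91 (to the nearest cent)

$267340.91


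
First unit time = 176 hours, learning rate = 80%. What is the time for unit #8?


Formula: T_n = T_1 * (learning_rate)^(log2(n)) where learning_rate = rate/100
Doublings = log2(8) = 3
T_n = 176 * 0.8^3
T_n = 176 * 0.512 = 90.1 hours

90.1 hours


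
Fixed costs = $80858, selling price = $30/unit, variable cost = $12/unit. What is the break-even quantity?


Formula: BEQ = Fixed Costs / (Price - Variable Cost)
Contribution margin = $30 - $12 = $18/unit
BEQ = ceil($80858 / $18/unit) = ceil(4492.11) = 4493 units

4493 units


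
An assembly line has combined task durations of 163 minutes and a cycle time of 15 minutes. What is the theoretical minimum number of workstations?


Formula: N_min = ceil(Sum of Task Times / Cycle Time)
N_min = ceil(163 min / 15 min) = ceil(10.8667)
N_min = 11 stations

11


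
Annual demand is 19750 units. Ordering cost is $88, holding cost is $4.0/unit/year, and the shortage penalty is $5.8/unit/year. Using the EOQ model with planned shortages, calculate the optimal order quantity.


Formula: EOQ* = sqrt(2DS/H) * sqrt((H+P)/P)
Base EOQ = sqrt(2*19750*88/4.0) = 932.2 units
Correction = sqrt((4.0+5.8)/5.8) = 1.29987
EOQ* = 932.2 * 1.29987 = 1211.7 units

1211.7 units


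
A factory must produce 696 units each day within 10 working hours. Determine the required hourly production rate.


Formula: Production Rate = Daily Demand / Available Hours
Rate = 696 units/day / 10 hours/day
Rate = 69.6 units/hour

69.6 units/hour


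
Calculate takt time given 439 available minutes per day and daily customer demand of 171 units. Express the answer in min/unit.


Formula: Takt Time = Available Production Time / Customer Demand
Takt = 439 min/day / 171 units/day
Takt = 2.57 min/unit

2.57 min/unit


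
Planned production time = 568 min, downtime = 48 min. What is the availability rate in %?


Formula: Availability = (Planned Time - Downtime) / Planned Time * 100
Uptime = 568 - 48 = 520 min
Availability = 520 / 568 * 100 = 91.5%

91.5%


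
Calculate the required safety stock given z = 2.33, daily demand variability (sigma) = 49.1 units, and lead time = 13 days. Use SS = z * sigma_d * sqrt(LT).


Formula: SS = z * sigma_d * sqrt(LT)
sqrt(LT) = sqrt(13) = 3.6056
SS = 2.33 * 49.1 * 3.6056
SS = 412.5 units

412.5 units


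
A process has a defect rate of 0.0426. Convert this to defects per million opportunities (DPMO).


DPMO = defect_rate * 1000000 = 0.0426 * 1000000

42600


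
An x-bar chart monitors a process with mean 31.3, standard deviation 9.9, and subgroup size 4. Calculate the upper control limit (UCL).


UCL = 31.3 + 3 * 9.9 / sqrt(4)

46.15


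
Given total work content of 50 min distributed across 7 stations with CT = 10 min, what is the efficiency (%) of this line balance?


Formula: Efficiency = Sum of Task Times / (N_stations * CT) * 100
Total station capacity = 7 stations * 10 min = 70 min
Efficiency = 50 / 70 * 100 = 71.4%

71.4%


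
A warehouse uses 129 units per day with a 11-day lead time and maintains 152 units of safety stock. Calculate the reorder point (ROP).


Formula: ROP = (Daily Demand * Lead Time) + Safety Stock
Demand during lead time = 129 * 11 = 1419 units
ROP = 1419 + 152 = 1571 units

1571 units


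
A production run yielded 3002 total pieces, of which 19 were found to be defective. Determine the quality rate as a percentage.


Formula: Quality Rate = Good Pieces / Total Pieces * 100
Good pieces = 3002 - 19 = 2983
QR = 2983 / 3002 * 100 = 99.4%

99.4%


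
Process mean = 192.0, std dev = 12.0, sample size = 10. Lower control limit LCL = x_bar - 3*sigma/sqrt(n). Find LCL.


LCL = 192.0 - 3 * 12.0 / sqrt(10)

180.62


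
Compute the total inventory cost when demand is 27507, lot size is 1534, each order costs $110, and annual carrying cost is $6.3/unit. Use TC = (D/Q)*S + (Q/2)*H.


TC = 27507/1534 * 110 + 1534/2 * 6.3

$6804.57


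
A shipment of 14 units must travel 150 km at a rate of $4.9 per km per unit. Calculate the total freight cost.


TC = dist * cost * units = 150 * 4.9 * 14 = $10290.00

$10290.00


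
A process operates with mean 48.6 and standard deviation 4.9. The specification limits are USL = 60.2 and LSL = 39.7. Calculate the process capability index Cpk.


Cpu = (60.2 - 48.6) / (3 * 4.9) = 0.79
Cpl = (48.6 - 39.7) / (3 * 4.9) = 0.61
Cpk = min(0.79, 0.61) = 0.61

0.61


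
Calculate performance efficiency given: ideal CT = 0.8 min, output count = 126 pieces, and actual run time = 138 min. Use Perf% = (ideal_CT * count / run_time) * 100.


Formula: Performance = (Ideal CT * Total Count) / Run Time * 100
Ideal output time = 0.8 * 126 = 100.8 min
Performance = 100.8 / 138 * 100 = 73.0%

73.0%


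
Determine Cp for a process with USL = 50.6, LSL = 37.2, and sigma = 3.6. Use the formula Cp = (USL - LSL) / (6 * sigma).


Cp = (50.6 - 37.2) / (6 * 3.6)

0.62


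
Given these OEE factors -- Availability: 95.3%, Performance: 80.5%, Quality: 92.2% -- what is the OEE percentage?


Formula: OEE = Availability * Performance * Quality / 10000
A * P = 95.3% * 80.5% / 100 = 76.72%
OEE = 76.72% * 92.2% / 100 = 70.7%

70.7%


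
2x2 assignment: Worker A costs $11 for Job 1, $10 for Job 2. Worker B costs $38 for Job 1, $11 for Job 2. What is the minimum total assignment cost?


Option 1: A->1 + B->2 = $11 + $11 = $22
Option 2: A->2 + B->1 = $10 + $38 = $48
Min cost = min($22, $48) = $22

$22


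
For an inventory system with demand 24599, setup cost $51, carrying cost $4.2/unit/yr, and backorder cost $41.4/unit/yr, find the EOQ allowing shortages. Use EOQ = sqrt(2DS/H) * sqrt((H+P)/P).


Formula: EOQ* = sqrt(2DS/H) * sqrt((H+P)/P)
Base EOQ = sqrt(2*24599*51/4.2) = 772.92 units
Correction = sqrt((4.2+41.4)/41.4) = 1.0495
EOQ* = 772.92 * 1.0495 = 811.2 units

811.2 units


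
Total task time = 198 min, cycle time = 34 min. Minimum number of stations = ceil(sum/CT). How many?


Formula: N_min = ceil(Sum of Task Times / Cycle Time)
N_min = ceil(198 min / 34 min) = ceil(5.8235)
N_min = 6 stations

6


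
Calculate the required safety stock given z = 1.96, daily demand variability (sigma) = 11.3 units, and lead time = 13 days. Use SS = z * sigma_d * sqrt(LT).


Formula: SS = z * sigma_d * sqrt(LT)
sqrt(LT) = sqrt(13) = 3.6056
SS = 1.96 * 11.3 * 3.6056
SS = 79.9 units

79.9 units


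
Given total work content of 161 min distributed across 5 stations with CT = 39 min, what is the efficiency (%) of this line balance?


Formula: Efficiency = Sum of Task Times / (N_stations * CT) * 100
Total station capacity = 5 stations * 39 min = 195 min
Efficiency = 161 / 195 * 100 = 82.6%

82.6%


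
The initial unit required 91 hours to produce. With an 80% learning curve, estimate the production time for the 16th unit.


Formula: T_n = T_1 * (learning_rate)^(log2(n)) where learning_rate = rate/100
Doublings = log2(16) = 4
T_n = 91 * 0.8^4
T_n = 91 * 0.4096 = 37.3 hours

37.3 hours


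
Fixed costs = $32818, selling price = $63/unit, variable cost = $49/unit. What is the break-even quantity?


Formula: BEQ = Fixed Costs / (Price - Variable Cost)
Contribution margin = $63 - $49 = $14/unit
BEQ = ceil($32818 / $14/unit) = ceil(2344.14) = 2345 units

2345 units


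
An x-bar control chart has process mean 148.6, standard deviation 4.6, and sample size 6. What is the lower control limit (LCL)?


LCL = 148.6 - 3 * 4.6 / sqrt(6)

142.97


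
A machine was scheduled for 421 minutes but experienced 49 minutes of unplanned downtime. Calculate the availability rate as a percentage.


Formula: Availability = (Planned Time - Downtime) / Planned Time * 100
Uptime = 421 - 49 = 372 min
Availability = 372 / 421 * 100 = 88.4%

88.4%


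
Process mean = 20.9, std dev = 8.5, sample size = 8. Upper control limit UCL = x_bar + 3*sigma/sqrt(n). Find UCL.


UCL = 20.9 + 3 * 8.5 / sqrt(8)

29.92


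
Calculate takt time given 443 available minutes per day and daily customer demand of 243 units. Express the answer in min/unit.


Formula: Takt Time = Available Production Time / Customer Demand
Takt = 443 min/day / 243 units/day
Takt = 1.82 min/unit

1.82 min/unit


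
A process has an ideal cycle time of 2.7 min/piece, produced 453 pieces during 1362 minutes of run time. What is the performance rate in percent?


Formula: Performance = (Ideal CT * Total Count) / Run Time * 100
Ideal output time = 2.7 * 453 = 1223.1 min
Performance = 1223.1 / 1362 * 100 = 89.8%

89.8%


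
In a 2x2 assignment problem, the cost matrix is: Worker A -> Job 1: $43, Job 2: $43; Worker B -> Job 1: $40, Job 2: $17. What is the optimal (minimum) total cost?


Option 1: A->1 + B->2 = $43 + $17 = $60
Option 2: A->2 + B->1 = $43 + $40 = $83
Min cost = min($60, $83) = $60

$60


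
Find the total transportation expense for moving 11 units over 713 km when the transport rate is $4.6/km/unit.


TC = dist * cost * units = 713 * 4.6 * 11 = $36077.80

$36077.80


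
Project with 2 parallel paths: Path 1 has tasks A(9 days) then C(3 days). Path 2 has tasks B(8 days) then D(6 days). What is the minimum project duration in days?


Path 1 = 9 + 3 = 12 days
Path 2 = 8 + 6 = 14 days
Duration = max(12, 14) = 14 days

14 days


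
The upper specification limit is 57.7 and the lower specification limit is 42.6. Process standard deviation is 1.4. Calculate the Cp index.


Cp = (57.7 - 42.6) / (6 * 1.4)

1.8


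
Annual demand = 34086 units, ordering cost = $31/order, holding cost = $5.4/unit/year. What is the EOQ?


Formula: EOQ = sqrt(2 * D * S / H)
Numerator: 2 * 34086 * 31 = 2113332
2DS/H = 2113332 / 5.4 = 391357.8
EOQ = sqrt(391357.8) = 625.6 units

625.6 units


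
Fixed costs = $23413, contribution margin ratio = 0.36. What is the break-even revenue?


Formula: BER = Fixed Costs / Contribution Margin Ratio
BER = $23413 / 0.36
BER = $65036.11 (to the nearest cent)

$65036.11


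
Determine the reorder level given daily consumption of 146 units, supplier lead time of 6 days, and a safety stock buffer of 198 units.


Formula: ROP = (Daily Demand * Lead Time) + Safety Stock
Demand during lead time = 146 * 6 = 876 units
ROP = 876 + 198 = 1074 units

1074 units


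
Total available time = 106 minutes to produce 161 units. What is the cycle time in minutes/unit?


Formula: CT = Available Time / Number of Units
CT = 106 min / 161 units
CT = 0.66 min/unit

0.66 min/unit


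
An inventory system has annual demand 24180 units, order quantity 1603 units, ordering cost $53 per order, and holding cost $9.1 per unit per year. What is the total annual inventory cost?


TC = 24180/1603 * 53 + 1603/2 * 9.1

$8093.11


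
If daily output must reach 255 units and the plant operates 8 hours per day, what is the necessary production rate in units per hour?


Formula: Production Rate = Daily Demand / Available Hours
Rate = 255 units/day / 8 hours/day
Rate = 31.9 units/hour

31.9 units/hour


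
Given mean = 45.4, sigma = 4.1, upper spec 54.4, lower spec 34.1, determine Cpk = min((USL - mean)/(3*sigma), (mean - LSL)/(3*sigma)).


Cpu = (54.4 - 45.4) / (3 * 4.1) = 0.73
Cpl = (45.4 - 34.1) / (3 * 4.1) = 0.92
Cpk = min(0.73, 0.92) = 0.73

0.73


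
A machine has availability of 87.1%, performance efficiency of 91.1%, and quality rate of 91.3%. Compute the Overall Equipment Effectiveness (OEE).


Formula: OEE = Availability * Performance * Quality / 10000
A * P = 87.1% * 91.1% / 100 = 79.35%
OEE = 79.35% * 91.3% / 100 = 72.4%

72.4%


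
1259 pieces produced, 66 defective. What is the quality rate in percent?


Formula: Quality Rate = Good Pieces / Total Pieces * 100
Good pieces = 1259 - 66 = 1193
QR = 1193 / 1259 * 100 = 94.8%

94.8%


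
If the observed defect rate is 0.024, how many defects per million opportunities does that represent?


DPMO = defect_rate * 1000000 = 0.024 * 1000000

24000


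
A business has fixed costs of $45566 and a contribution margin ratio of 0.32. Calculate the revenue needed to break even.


Formula: BER = Fixed Costs / Contribution Margin Ratio
BER = $45566 / 0.32
BER = $142393.75 (to the nearest cent)

$142393.75


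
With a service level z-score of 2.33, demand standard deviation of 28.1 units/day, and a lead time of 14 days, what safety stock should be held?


Formula: SS = z * sigma_d * sqrt(LT)
sqrt(LT) = sqrt(14) = 3.7417
SS = 2.33 * 28.1 * 3.7417
SS = 245.0 units

245.0 units


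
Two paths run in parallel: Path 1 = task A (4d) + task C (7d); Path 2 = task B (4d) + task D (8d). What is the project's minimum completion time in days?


Path 1 = 4 + 7 = 11 days
Path 2 = 4 + 8 = 12 days
Duration = max(11, 12) = 12 days

12 days


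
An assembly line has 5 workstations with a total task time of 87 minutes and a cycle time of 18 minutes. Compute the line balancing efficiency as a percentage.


Formula: Efficiency = Sum of Task Times / (N_stations * CT) * 100
Total station capacity = 5 stations * 18 min = 90 min
Efficiency = 87 / 90 * 100 = 96.7%

96.7%


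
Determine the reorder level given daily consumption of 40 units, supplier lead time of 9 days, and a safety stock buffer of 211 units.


Formula: ROP = (Daily Demand * Lead Time) + Safety Stock
Demand during lead time = 40 * 9 = 360 units
ROP = 360 + 211 = 571 units

571 units


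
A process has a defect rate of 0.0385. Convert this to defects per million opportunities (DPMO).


DPMO = defect_rate * 1000000 = 0.0385 * 1000000

38500


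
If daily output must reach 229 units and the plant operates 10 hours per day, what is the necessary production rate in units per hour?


Formula: Production Rate = Daily Demand / Available Hours
Rate = 229 units/day / 10 hours/day
Rate = 22.9 units/hour

22.9 units/hour


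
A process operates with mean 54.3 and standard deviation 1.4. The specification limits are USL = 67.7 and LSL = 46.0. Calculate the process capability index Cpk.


Cpu = (67.7 - 54.3) / (3 * 1.4) = 3.19
Cpl = (54.3 - 46.0) / (3 * 1.4) = 1.98
Cpk = min(3.19, 1.98) = 1.98

1.98


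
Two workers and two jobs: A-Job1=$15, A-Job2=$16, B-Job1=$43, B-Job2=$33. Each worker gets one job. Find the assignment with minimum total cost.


Option 1: A->1 + B->2 = $15 + $33 = $48
Option 2: A->2 + B->1 = $16 + $43 = $59
Min cost = min($48, $59) = $48

$48


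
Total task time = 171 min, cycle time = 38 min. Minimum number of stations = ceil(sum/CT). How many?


Formula: N_min = ceil(Sum of Task Times / Cycle Time)
N_min = ceil(171 min / 38 min) = ceil(4.5)
N_min = 5 stations

5


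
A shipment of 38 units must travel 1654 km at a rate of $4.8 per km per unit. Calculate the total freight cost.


TC = dist * cost * units = 1654 * 4.8 * 38 = $301689.60

$301689.60


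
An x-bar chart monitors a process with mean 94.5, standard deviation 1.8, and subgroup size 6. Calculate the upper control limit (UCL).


UCL = 94.5 + 3 * 1.8 / sqrt(6)

96.7


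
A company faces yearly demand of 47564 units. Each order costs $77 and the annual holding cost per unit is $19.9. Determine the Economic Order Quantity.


Formula: EOQ = sqrt(2 * D * S / H)
Numerator: 2 * 47564 * 77 = 7324856
2DS/H = 7324856 / 19.9 = 368083.2
EOQ = sqrt(368083.2) = 606.7 units

606.7 units


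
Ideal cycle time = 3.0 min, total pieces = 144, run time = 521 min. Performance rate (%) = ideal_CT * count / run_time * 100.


Formula: Performance = (Ideal CT * Total Count) / Run Time * 100
Ideal output time = 3.0 * 144 = 432.0 min
Performance = 432.0 / 521 * 100 = 82.9%

82.9%


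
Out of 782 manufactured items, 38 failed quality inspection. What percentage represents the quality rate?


Formula: Quality Rate = Good Pieces / Total Pieces * 100
Good pieces = 782 - 38 = 744
QR = 744 / 782 * 100 = 95.1%

95.1%


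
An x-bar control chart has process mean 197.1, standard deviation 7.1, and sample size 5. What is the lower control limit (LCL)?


LCL = 197.1 - 3 * 7.1 / sqrt(5)

187.57


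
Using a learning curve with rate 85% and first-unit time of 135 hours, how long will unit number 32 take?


Formula: T_n = T_1 * (learning_rate)^(log2(n)) where learning_rate = rate/100
Doublings = log2(32) = 5
T_n = 135 * 0.85^5
T_n = 135 * 0.4437 = 59.9 hours

59.9 hours


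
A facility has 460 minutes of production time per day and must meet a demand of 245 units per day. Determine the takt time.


Formula: Takt Time = Available Production Time / Customer Demand
Takt = 460 min/day / 245 units/day
Takt = 1.88 min/unit

1.88 min/unit


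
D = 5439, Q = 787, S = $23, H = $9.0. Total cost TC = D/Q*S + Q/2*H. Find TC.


TC = 5439/787 * 23 + 787/2 * 9.0

$3700.45


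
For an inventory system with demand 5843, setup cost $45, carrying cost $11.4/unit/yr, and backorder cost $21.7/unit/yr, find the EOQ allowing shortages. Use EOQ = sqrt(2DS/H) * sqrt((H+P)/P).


Formula: EOQ* = sqrt(2DS/H) * sqrt((H+P)/P)
Base EOQ = sqrt(2*5843*45/11.4) = 214.78 units
Correction = sqrt((11.4+21.7)/21.7) = 1.23505
EOQ* = 214.78 * 1.23505 = 265.3 units

265.3 units


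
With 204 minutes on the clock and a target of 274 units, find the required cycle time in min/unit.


Formula: CT = Available Time / Number of Units
CT = 204 min / 274 units
CT = 0.74 min/unit

0.74 min/unit


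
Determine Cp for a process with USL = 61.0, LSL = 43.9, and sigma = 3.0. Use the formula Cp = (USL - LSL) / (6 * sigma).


Cp = (61.0 - 43.9) / (6 * 3.0)

0.95


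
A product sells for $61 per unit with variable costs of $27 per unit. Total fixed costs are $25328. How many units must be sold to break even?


Formula: BEQ = Fixed Costs / (Price - Variable Cost)
Contribution margin = $61 - $27 = $34/unit
BEQ = ceil($25328 / $34/unit) = ceil(744.94) = 745 units

745 units


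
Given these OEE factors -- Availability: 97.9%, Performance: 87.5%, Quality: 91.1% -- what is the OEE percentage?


Formula: OEE = Availability * Performance * Quality / 10000
A * P = 97.9% * 87.5% / 100 = 85.66%
OEE = 85.66% * 91.1% / 100 = 78.0%

78.0%


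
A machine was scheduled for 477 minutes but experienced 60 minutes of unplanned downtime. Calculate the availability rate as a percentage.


Formula: Availability = (Planned Time - Downtime) / Planned Time * 100
Uptime = 477 - 60 = 417 min
Availability = 417 / 477 * 100 = 87.4%

87.4%


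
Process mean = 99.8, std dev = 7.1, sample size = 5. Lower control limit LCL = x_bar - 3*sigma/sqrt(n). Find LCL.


LCL = 99.8 - 3 * 7.1 / sqrt(5)

90.27


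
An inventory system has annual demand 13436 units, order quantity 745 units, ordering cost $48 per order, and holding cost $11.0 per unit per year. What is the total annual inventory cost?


TC = 13436/745 * 48 + 745/2 * 11.0

$4963.18


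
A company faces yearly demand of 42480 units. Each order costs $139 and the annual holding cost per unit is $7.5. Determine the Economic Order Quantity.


Formula: EOQ = sqrt(2 * D * S / H)
Numerator: 2 * 42480 * 139 = 11809440
2DS/H = 11809440 / 7.5 = 1574592.0
EOQ = sqrt(1574592.0) = 1254.8 units

1254.8 units


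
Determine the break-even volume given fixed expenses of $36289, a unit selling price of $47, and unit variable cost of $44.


Formula: BEQ = Fixed Costs / (Price - Variable Cost)
Contribution margin = $47 - $44 = $3/unit
BEQ = ceil($36289 / $3/unit) = ceil(12096.33) = 12097 units

12097 units


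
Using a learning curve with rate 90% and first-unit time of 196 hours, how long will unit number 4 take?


Formula: T_n = T_1 * (learning_rate)^(log2(n)) where learning_rate = rate/100
Doublings = log2(4) = 2
T_n = 196 * 0.9^2
T_n = 196 * 0.81 = 158.8 hours

158.8 hours


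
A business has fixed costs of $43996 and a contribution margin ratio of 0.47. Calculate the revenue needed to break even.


Formula: BER = Fixed Costs / Contribution Margin Ratio
BER = $43996 / 0.47
BER = $93608.51 (to the nearest cent)

$93608.51


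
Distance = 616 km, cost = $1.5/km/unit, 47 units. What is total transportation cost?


TC = dist * cost * units = 616 * 1.5 * 47 = $43428.00

$43428.00


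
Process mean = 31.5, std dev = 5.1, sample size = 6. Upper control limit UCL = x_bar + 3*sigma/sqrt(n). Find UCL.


UCL = 31.5 + 3 * 5.1 / sqrt(6)

37.75


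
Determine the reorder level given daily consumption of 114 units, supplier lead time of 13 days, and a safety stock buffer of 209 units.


Formula: ROP = (Daily Demand * Lead Time) + Safety Stock
Demand during lead time = 114 * 13 = 1482 units
ROP = 1482 + 209 = 1691 units

1691 units


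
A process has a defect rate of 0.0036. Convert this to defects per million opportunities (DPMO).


DPMO = defect_rate * 1000000 = 0.0036 * 1000000

3600


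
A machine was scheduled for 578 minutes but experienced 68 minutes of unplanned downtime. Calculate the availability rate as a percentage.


Formula: Availability = (Planned Time - Downtime) / Planned Time * 100
Uptime = 578 - 68 = 510 min
Availability = 510 / 578 * 100 = 88.2%

88.2%


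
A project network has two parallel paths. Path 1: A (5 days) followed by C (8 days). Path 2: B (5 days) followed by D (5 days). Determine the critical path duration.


Path 1 = 5 + 8 = 13 days
Path 2 = 5 + 5 = 10 days
Duration = max(13, 10) = 13 days

13 days


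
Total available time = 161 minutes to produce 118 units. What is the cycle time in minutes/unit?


Formula: CT = Available Time / Number of Units
CT = 161 min / 118 units
CT = 1.36 min/unit

1.36 min/unit


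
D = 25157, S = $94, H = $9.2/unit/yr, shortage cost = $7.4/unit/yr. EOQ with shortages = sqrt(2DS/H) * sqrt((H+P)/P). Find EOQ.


Formula: EOQ* = sqrt(2DS/H) * sqrt((H+P)/P)
Base EOQ = sqrt(2*25157*94/9.2) = 716.99 units
Correction = sqrt((9.2+7.4)/7.4) = 1.49775
EOQ* = 716.99 * 1.49775 = 1073.9 units

1073.9 units


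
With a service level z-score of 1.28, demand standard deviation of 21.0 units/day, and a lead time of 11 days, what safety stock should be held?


Formula: SS = z * sigma_d * sqrt(LT)
sqrt(LT) = sqrt(11) = 3.3166
SS = 1.28 * 21.0 * 3.3166
SS = 89.2 units

89.2 units


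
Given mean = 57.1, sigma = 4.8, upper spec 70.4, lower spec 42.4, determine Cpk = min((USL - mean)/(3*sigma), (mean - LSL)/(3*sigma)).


Cpu = (70.4 - 57.1) / (3 * 4.8) = 0.92
Cpl = (57.1 - 42.4) / (3 * 4.8) = 1.02
Cpk = min(0.92, 1.02) = 0.92

0.92


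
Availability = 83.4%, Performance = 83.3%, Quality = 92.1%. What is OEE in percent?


Formula: OEE = Availability * Performance * Quality / 10000
A * P = 83.4% * 83.3% / 100 = 69.47%
OEE = 69.47% * 92.1% / 100 = 64.0%

64.0%


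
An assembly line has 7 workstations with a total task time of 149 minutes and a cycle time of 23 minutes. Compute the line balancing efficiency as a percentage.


Formula: Efficiency = Sum of Task Times / (N_stations * CT) * 100
Total station capacity = 7 stations * 23 min = 161 min
Efficiency = 149 / 161 * 100 = 92.5%

92.5%


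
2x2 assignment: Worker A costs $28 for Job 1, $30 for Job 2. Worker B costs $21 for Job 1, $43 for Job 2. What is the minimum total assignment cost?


Option 1: A->1 + B->2 = $28 + $43 = $71
Option 2: A->2 + B->1 = $30 + $21 = $51
Min cost = min($71, $51) = $51

$51


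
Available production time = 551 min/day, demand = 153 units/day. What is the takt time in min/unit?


Formula: Takt Time = Available Production Time / Customer Demand
Takt = 551 min/day / 153 units/day
Takt = 3.6 min/unit

3.6 min/unit


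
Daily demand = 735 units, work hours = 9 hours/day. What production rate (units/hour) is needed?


Formula: Production Rate = Daily Demand / Available Hours
Rate = 735 units/day / 9 hours/day
Rate = 81.7 units/hour

81.7 units/hour


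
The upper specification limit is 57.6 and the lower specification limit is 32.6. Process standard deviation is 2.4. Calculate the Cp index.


Cp = (57.6 - 32.6) / (6 * 2.4)

1.74


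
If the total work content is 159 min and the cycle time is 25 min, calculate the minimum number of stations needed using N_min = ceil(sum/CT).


Formula: N_min = ceil(Sum of Task Times / Cycle Time)
N_min = ceil(159 min / 25 min) = ceil(6.36)
N_min = 7 stations

7


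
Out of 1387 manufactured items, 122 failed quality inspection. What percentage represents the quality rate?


Formula: Quality Rate = Good Pieces / Total Pieces * 100
Good pieces = 1387 - 122 = 1265
QR = 1265 / 1387 * 100 = 91.2%

91.2%


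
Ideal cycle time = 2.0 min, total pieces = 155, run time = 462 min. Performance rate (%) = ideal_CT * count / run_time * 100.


Formula: Performance = (Ideal CT * Total Count) / Run Time * 100
Ideal output time = 2.0 * 155 = 310.0 min
Performance = 310.0 / 462 * 100 = 67.1%

67.1%


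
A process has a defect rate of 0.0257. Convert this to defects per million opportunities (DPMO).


DPMO = defect_rate * 1000000 = 0.0257 * 1000000

25700


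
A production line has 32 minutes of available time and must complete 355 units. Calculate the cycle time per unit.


Formula: CT = Available Time / Number of Units
CT = 32 min / 355 units
CT = 0.09 min/unit

0.09 min/unit


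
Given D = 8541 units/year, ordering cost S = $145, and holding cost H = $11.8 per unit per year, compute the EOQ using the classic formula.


Formula: EOQ = sqrt(2 * D * S / H)
Numerator: 2 * 8541 * 145 = 2476890
2DS/H = 2476890 / 11.8 = 209905.9
EOQ = sqrt(209905.9) = 458.2 units

458.2 units


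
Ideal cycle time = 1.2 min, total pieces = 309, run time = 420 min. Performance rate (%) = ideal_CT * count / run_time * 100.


Formula: Performance = (Ideal CT * Total Count) / Run Time * 100
Ideal output time = 1.2 * 309 = 370.8 min
Performance = 370.8 / 420 * 100 = 88.3%

88.3%


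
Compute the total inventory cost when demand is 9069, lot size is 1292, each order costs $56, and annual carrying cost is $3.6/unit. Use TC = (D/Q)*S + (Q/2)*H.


TC = 9069/1292 * 56 + 1292/2 * 3.6

$2718.68


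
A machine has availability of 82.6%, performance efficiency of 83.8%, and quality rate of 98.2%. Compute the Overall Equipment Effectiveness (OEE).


Formula: OEE = Availability * Performance * Quality / 10000
A * P = 82.6% * 83.8% / 100 = 69.22%
OEE = 69.22% * 98.2% / 100 = 68.0%

68.0%
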